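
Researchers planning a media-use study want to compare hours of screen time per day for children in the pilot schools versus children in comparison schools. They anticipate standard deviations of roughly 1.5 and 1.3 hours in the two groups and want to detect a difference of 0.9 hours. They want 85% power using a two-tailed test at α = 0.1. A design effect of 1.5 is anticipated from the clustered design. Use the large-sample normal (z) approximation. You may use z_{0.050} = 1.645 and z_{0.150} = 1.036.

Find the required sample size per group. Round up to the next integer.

n = 53 per group

n = (z_{α/2} + z_β)² · (σ₁² + σ₂²) / δ²
  = (1.645 + 1.036)² · (1.5² + 1.3² = 3.94) / 0.9²
  = 7.1878 · 3.94 / 0.81
  = 34.96
Design effect: 1.5 × 34.96 = 52.44.
Round up → n = 53 per group.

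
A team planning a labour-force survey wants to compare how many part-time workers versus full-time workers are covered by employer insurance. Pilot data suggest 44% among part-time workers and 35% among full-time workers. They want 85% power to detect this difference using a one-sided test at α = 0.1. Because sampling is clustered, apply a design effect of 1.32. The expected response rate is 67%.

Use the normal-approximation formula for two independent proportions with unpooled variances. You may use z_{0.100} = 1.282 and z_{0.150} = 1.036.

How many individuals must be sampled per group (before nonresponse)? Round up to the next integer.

n = 620 per group

n = (z_α + z_β)² · [p₁(1−p₁) + p₂(1−p₂)] / (p₁ − p₂)²
  = (1.282 + 1.036)² · (0.44·0.56 + 0.35·0.65) / (0.09)²
  = (2.318)² · (0.2464 + 0.2275) / 0.0081
  = 5.3731 · 0.4739 / 0.0081
  = 314.36
Design effect: 1.32 × 314.36 = 414.96.
Adjust for 67% response: 414.96 / 0.67 = 619.34.
Round up → n = 620 per group.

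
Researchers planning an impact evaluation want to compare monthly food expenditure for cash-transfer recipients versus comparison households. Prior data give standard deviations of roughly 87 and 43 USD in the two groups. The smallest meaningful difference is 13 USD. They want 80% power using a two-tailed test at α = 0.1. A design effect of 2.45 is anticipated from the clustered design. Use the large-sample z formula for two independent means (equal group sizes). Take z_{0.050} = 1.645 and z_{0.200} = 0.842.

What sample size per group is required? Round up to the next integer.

n = (z_{α/2} + z_β)² · (σ₁² + σ₂²) / δ²
  = (1.645 + 0.842)² · (87² + 43² = 9418) / 13²
  = 6.1852 · 9418 / 169
  = 344.69
Design effect: 2.45 × 344.69 = 844.48.
Round up → n = 845 per group.

n = 845 per group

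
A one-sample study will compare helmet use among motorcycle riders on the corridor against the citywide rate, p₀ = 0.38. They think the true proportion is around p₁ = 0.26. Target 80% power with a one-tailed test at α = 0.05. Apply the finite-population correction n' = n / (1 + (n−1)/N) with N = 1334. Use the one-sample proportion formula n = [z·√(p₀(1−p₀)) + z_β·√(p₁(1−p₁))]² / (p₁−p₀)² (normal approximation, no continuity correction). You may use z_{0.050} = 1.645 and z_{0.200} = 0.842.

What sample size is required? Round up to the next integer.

n = 89

n = [z_α·√(p₀q₀) + z_β·√(p₁q₁)]² / (p₁ − p₀)²
  = [1.645·√(0.38·0.62) + 0.842·√(0.26·0.74)]² / (-0.12)²
  = [1.645·0.4854 + 0.842·0.4386]² / 0.0144
  = [1.1678]² / 0.0144
  = 94.70
Finite-population correction (N = 1334): 94.70 / (1 + (94.70 − 1)/1334) = 88.49.
Round up → n = 89.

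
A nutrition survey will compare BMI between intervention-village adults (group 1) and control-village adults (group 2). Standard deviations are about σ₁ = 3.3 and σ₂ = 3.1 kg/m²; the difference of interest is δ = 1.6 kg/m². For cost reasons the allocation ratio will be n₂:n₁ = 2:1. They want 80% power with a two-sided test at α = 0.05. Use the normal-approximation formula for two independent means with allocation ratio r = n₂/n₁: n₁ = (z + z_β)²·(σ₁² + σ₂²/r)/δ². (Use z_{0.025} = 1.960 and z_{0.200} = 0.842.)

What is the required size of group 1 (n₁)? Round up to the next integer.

n₁ = 49

n₁ = (z_{α/2} + z_β)² · (σ₁² + σ₂²/r) / δ²
   = (1.960 + 0.842)² · (3.3² + 3.1²/2) / 1.6²
   = 7.8512 · (10.89 + 4.805) / 2.56
   = 7.8512 · 15.695 / 2.56
   = 48.13
Round up → n₁ = 49; n₂ = r·n₁ = 2 × 49 = 98.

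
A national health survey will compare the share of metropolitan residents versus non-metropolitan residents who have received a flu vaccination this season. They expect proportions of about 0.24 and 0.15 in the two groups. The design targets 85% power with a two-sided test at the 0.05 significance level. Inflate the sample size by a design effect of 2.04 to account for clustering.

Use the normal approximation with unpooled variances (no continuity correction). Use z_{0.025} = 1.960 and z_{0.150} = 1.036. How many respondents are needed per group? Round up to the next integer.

n = 701 per group

n = (z_{α/2} + z_β)² · [p₁(1−p₁) + p₂(1−p₂)] / (p₁ − p₂)²
  = (1.960 + 1.036)² · (0.24·0.76 + 0.15·0.85) / (0.09)²
  = (2.996)² · (0.1824 + 0.1275) / 0.0081
  = 8.9760 · 0.3099 / 0.0081
  = 343.42
Design effect: 2.04 × 343.42 = 700.57.
Round up → n = 701 per group.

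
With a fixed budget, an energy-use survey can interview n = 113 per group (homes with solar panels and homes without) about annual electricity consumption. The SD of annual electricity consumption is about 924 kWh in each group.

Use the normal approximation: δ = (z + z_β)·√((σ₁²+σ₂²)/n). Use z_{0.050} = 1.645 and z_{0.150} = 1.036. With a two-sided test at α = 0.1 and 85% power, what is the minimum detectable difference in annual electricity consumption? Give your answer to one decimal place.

δ = (z_{α/2} + z_β) · √((σ₁²+σ₂²)/n)
  = (1.645 + 1.036) · √(1707552/113)
  = 2.681 · √15111.1
  = 2.681 · 122.9271
  = 329.5676

Minimum detectable difference ≈ 329.6 kWh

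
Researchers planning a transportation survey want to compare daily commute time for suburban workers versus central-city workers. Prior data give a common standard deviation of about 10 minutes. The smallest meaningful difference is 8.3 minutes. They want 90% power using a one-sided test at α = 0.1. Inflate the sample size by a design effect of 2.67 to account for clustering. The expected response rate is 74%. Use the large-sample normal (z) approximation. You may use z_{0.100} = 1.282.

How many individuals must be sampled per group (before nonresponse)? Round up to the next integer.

n = 69 per group

n = (z_α + z_β)² · (σ₁² + σ₂²) / δ²
  = (1.282 + 1.282)² · (2·10² = 200) / 8.3²
  = 6.5741 · 200 / 68.89
  = 19.09
Design effect: 2.67 × 19.09 = 50.96.
Adjust for 74% response: 50.96 / 0.74 = 68.86.
Round up → n = 69 per group.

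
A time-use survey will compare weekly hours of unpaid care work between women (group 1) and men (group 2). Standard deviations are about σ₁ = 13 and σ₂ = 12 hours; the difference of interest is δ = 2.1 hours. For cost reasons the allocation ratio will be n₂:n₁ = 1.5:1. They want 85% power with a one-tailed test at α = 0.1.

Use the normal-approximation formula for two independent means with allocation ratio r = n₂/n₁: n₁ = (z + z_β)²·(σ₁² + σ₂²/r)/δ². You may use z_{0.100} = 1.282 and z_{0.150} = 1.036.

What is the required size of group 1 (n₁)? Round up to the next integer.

n₁ = (z_α + z_β)² · (σ₁² + σ₂²/r) / δ²
   = (1.282 + 1.036)² · (13² + 12²/1.5) / 2.1²
   = 5.3731 · (169 + 96) / 4.41
   = 5.3731 · 265 / 4.41
   = 322.87
Round up → n₁ = 323; n₂ = r·n₁ = 1.5 × 323 = 485.

n₁ = 323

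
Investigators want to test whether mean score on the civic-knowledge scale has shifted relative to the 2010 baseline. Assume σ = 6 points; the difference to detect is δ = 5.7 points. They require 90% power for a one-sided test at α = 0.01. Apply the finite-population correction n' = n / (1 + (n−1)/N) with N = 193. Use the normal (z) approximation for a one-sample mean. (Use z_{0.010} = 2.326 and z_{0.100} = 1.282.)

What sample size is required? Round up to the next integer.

n = 14

n = (z_α + z_β)² · σ² / δ²
  = (2.326 + 1.282)² · 6² / 5.7²
  = 13.0177 · 36 / 32.49
  = 14.42
Finite-population correction (N = 193): 14.42 / (1 + (14.42 − 1)/193) = 13.49.
Round up → n = 14.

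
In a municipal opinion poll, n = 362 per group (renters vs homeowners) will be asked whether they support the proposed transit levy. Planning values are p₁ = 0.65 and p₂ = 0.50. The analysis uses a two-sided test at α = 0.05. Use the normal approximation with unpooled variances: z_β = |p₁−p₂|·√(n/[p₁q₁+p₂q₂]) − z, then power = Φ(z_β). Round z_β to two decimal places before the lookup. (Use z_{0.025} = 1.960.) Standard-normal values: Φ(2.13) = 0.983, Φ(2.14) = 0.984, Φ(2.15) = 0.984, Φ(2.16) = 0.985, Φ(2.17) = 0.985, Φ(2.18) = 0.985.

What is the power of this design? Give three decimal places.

z_β = |p₁−p₂|·√(n/[p₁q₁+p₂q₂]) − z_{α/2}
    = 0.15 · √(362/0.4775) − 1.960
    = 0.15 · 27.5339 − 1.960
    = 4.1301 − 1.960 = 2.1701 → 2.17
Power = Φ(2.17) = 0.985.

Power ≈ 0.985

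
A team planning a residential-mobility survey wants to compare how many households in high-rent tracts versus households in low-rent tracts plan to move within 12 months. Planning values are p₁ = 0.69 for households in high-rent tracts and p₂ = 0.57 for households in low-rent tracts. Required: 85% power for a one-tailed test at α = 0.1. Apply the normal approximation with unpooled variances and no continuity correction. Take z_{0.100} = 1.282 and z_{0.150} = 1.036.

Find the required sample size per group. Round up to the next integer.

n = (z_α + z_β)² · [p₁(1−p₁) + p₂(1−p₂)] / (p₁ − p₂)²
  = (1.282 + 1.036)² · (0.69·0.31 + 0.57·0.43) / (0.12)²
  = (2.318)² · (0.2139 + 0.2451) / 0.0144
  = 5.3731 · 0.4590 / 0.0144
  = 171.27
Round up → n = 172 per group.

n = 172 per group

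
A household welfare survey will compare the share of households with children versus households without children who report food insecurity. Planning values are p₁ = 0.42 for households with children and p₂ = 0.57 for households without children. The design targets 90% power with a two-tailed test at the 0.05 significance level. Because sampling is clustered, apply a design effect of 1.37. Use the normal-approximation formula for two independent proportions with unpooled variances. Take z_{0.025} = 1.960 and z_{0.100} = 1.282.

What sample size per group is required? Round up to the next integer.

n = (z_{α/2} + z_β)² · [p₁(1−p₁) + p₂(1−p₂)] / (p₁ − p₂)²
  = (1.960 + 1.282)² · (0.42·0.58 + 0.57·0.43) / (-0.15)²
  = (3.242)² · (0.2436 + 0.2451) / 0.0225
  = 10.5106 · 0.4887 / 0.0225
  = 228.29
Design effect: 1.37 × 228.29 = 312.76.
Round up → n = 313 per group.

n = 313 per group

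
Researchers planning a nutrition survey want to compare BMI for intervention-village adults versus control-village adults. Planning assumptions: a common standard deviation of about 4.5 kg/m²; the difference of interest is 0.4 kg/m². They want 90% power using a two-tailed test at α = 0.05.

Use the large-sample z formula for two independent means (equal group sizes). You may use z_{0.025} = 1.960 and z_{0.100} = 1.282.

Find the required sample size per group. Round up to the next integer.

n = 2661 per group

n = (z_{α/2} + z_β)² · (σ₁² + σ₂²) / δ²
  = (1.960 + 1.282)² · (2·4.5² = 40.5) / 0.4²
  = 10.5106 · 40.5 / 0.16
  = 2660.49
Round up → n = 2661 per group.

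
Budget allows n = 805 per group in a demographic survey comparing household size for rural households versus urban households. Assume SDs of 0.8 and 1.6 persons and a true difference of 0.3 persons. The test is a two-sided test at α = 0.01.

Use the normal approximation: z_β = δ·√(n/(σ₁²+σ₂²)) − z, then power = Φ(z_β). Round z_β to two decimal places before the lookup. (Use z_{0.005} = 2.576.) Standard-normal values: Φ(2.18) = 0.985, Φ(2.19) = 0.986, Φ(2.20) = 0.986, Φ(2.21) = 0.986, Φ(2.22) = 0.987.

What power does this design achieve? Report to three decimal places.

Power ≈ 0.985

z_β = δ·√(n/(σ₁²+σ₂²)) − z_{α/2}
    = 0.3 · √(805/3.2) − 2.576
    = 0.3 · 15.86072 − 2.576
    = 4.7582 − 2.576 = 2.1822 → 2.18
Power = Φ(2.18) = 0.985.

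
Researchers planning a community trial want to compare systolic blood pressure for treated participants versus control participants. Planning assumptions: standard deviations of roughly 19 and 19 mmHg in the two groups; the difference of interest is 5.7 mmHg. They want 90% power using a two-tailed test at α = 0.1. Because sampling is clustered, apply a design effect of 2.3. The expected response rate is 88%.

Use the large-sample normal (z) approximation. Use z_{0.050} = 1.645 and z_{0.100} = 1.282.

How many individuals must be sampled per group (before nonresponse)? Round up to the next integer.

n = 498 per group

n = (z_{α/2} + z_β)² · (σ₁² + σ₂²) / δ²
  = (1.645 + 1.282)² · (19² + 19² = 722) / 5.7²
  = 8.5673 · 722 / 32.49
  = 190.39
Design effect: 2.3 × 190.39 = 437.89.
Adjust for 88% response: 437.89 / 0.88 = 497.60.
Round up → n = 498 per group.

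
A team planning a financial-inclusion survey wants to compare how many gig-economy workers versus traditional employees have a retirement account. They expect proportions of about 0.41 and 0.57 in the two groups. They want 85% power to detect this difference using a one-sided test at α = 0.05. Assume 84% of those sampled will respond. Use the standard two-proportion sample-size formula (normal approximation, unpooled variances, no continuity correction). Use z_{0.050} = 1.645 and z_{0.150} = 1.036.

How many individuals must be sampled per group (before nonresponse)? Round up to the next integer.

n = (z_α + z_β)² · [p₁(1−p₁) + p₂(1−p₂)] / (p₁ − p₂)²
  = (1.645 + 1.036)² · (0.41·0.59 + 0.57·0.43) / (-0.16)²
  = (2.681)² · (0.2419 + 0.2451) / 0.0256
  = 7.1878 · 0.4870 / 0.0256
  = 136.74
Adjust for 84% response: 136.74 / 0.84 = 162.78.
Round up → n = 163 per group.

n = 163 per group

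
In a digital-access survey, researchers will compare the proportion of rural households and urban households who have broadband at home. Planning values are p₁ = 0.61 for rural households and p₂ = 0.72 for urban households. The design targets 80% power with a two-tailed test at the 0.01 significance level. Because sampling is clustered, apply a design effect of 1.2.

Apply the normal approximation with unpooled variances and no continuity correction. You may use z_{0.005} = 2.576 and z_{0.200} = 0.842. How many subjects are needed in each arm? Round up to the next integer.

n = 510 per group

n = (z_{α/2} + z_β)² · [p₁(1−p₁) + p₂(1−p₂)] / (p₁ − p₂)²
  = (2.576 + 0.842)² · (0.61·0.39 + 0.72·0.28) / (-0.11)²
  = (3.418)² · (0.2379 + 0.2016) / 0.0121
  = 11.6827 · 0.4395 / 0.0121
  = 424.34
Design effect: 1.2 × 424.34 = 509.21.
Round up → n = 510 per group.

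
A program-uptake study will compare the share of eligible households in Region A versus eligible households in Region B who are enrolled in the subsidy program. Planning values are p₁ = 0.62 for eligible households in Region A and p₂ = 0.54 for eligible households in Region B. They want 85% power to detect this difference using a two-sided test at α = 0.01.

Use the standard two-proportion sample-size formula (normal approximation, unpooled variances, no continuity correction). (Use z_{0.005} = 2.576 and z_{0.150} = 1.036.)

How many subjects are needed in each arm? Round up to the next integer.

n = (z_{α/2} + z_β)² · [p₁(1−p₁) + p₂(1−p₂)] / (p₁ − p₂)²
  = (2.576 + 1.036)² · (0.62·0.38 + 0.54·0.46) / (0.08)²
  = (3.612)² · (0.2356 + 0.2484) / 0.0064
  = 13.0465 · 0.4840 / 0.0064
  = 986.64
Round up → n = 987 per group.

n = 987 per group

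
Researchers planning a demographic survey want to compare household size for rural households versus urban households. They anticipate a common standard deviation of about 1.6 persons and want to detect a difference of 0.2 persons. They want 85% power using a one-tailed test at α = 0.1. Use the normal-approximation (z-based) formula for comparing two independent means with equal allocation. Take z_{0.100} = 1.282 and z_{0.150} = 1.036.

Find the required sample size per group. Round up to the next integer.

n = (z_α + z_β)² · (σ₁² + σ₂²) / δ²
  = (1.282 + 1.036)² · (2·1.6² = 5.12) / 0.2²
  = 5.3731 · 5.12 / 0.04
  = 687.76
Round up → n = 688 per group.

n = 688 per group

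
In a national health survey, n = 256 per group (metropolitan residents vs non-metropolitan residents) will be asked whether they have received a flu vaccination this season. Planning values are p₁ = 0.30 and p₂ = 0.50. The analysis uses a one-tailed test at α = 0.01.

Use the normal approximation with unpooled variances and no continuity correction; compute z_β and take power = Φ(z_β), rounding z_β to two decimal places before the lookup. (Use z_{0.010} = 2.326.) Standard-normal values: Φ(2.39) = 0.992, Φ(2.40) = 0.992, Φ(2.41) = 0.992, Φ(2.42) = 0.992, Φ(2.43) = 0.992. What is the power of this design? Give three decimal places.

Power ≈ 0.992

z_β = |p₁−p₂|·√(n/[p₁q₁+p₂q₂]) − z_α
    = 0.20 · √(256/0.4600) − 2.326
    = 0.20 · 23.5907 − 2.326
    = 4.7181 − 2.326 = 2.3921 → 2.39
Power = Φ(2.39) = 0.992.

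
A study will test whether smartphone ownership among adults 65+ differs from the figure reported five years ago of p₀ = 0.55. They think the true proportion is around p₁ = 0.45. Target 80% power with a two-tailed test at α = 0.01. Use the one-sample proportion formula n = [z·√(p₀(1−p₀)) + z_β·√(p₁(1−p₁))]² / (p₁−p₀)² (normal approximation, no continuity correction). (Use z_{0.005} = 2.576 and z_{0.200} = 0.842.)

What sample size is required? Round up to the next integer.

n = 290

n = [z_{α/2}·√(p₀q₀) + z_β·√(p₁q₁)]² / (p₁ − p₀)²
  = [2.576·√(0.55·0.45) + 0.842·√(0.45·0.55)]² / (-0.10)²
  = [2.576·0.4975 + 0.842·0.4975]² / 0.0100
  = [1.7004]² / 0.0100
  = 289.15
Round up → n = 290.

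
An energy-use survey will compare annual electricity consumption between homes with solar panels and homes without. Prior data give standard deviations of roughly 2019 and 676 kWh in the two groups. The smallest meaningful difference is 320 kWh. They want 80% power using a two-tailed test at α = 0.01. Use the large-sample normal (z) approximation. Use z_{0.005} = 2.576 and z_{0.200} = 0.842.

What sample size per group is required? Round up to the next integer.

n = 518 per group

n = (z_{α/2} + z_β)² · (σ₁² + σ₂²) / δ²
  = (2.576 + 0.842)² · (2019² + 676² = 4533337) / 320²
  = 11.6827 · 4533337 / 102400
  = 517.20
Round up → n = 518 per group.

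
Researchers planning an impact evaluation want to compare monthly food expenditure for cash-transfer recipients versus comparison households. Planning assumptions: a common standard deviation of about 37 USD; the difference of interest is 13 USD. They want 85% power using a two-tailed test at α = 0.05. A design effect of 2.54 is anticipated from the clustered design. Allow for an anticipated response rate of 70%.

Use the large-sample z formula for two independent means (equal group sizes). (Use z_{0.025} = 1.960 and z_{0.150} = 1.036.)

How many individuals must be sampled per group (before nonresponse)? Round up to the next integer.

n = (z_{α/2} + z_β)² · (σ₁² + σ₂²) / δ²
  = (1.960 + 1.036)² · (2·37² = 2738) / 13²
  = 8.9760 · 2738 / 169
  = 145.42
Design effect: 2.54 × 145.42 = 369.37.
Adjust for 70% response: 369.37 / 0.70 = 527.67.
Round up → n = 528 per group.

n = 528 per group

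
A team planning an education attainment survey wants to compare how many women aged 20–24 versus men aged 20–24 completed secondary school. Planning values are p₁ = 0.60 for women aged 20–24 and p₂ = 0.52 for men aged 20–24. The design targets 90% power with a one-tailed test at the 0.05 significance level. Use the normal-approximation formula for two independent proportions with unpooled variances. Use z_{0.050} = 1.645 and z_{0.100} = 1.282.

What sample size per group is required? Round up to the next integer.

n = 656 per group

n = (z_α + z_β)² · [p₁(1−p₁) + p₂(1−p₂)] / (p₁ − p₂)²
  = (1.645 + 1.282)² · (0.60·0.40 + 0.52·0.48) / (0.08)²
  = (2.927)² · (0.2400 + 0.2496) / 0.0064
  = 8.5673 · 0.4896 / 0.0064
  = 655.40
Round up → n = 656 per group.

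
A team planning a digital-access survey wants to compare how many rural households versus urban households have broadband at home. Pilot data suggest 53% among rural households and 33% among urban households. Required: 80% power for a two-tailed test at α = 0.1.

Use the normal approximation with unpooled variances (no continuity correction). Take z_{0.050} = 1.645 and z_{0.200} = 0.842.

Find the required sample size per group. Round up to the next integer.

n = (z_{α/2} + z_β)² · [p₁(1−p₁) + p₂(1−p₂)] / (p₁ − p₂)²
  = (1.645 + 0.842)² · (0.53·0.47 + 0.33·0.67) / (0.20)²
  = (2.487)² · (0.2491 + 0.2211) / 0.0400
  = 6.1852 · 0.4702 / 0.0400
  = 72.71
Round up → n = 73 per group.

n = 73 per group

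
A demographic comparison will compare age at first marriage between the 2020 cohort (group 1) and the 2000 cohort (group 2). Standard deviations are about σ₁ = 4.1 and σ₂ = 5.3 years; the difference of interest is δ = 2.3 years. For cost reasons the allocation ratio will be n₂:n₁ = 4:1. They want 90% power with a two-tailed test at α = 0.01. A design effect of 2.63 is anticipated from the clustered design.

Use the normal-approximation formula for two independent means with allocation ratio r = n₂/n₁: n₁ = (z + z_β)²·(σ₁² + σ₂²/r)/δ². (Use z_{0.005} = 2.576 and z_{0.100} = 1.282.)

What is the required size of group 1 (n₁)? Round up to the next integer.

n₁ = 177

n₁ = (z_{α/2} + z_β)² · (σ₁² + σ₂²/r) / δ²
   = (2.576 + 1.282)² · (4.1² + 5.3²/4) / 2.3²
   = 14.8842 · (16.81 + 7.0225) / 5.29
   = 14.8842 · 23.8325 / 5.29
   = 67.06
Design effect: 2.63 × 67.06 = 176.36.
Round up → n₁ = 177; n₂ = r·n₁ = 4 × 177 = 708.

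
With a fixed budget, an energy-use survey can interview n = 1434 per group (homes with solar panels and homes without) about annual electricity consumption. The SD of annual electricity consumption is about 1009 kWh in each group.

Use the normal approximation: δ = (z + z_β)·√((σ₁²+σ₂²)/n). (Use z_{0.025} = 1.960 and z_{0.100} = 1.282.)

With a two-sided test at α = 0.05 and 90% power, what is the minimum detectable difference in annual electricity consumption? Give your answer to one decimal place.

δ = (z_{α/2} + z_β) · √((σ₁²+σ₂²)/n)
  = (1.960 + 1.282) · √(2036162/1434)
  = 3.242 · √1419.9
  = 3.242 · 37.6818
  = 122.1644

Minimum detectable difference ≈ 122.2 kWh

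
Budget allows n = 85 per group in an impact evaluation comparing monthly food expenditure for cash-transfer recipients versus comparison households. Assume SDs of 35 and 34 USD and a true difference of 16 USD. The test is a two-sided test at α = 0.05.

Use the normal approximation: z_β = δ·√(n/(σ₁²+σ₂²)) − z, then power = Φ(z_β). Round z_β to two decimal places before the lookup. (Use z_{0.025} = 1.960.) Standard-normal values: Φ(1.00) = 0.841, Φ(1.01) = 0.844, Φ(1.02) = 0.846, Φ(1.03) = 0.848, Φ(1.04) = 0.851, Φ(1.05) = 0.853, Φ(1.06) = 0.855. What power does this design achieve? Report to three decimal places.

z_β = δ·√(n/(σ₁²+σ₂²)) − z_{α/2}
    = 16 · √(85/2381) − 1.960
    = 16 · 0.18894 − 1.960
    = 3.0231 − 1.960 = 1.0631 → 1.06
Power = Φ(1.06) = 0.855.

Power ≈ 0.855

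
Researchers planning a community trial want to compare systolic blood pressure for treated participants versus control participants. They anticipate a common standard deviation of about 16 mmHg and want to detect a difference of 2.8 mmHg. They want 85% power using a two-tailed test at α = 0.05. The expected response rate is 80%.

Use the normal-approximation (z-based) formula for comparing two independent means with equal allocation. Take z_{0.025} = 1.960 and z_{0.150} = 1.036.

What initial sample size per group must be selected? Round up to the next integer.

n = 733 per group

n = (z_{α/2} + z_β)² · (σ₁² + σ₂²) / δ²
  = (1.960 + 1.036)² · (2·16² = 512) / 2.8²
  = 8.9760 · 512 / 7.84
  = 586.19
Adjust for 80% response: 586.19 / 0.80 = 732.74.
Round up → n = 733 per group.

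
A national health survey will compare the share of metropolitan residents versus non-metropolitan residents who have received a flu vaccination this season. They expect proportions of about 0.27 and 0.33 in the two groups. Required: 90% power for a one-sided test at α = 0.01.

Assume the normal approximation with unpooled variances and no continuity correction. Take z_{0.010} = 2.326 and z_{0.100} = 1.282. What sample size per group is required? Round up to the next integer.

n = 1513 per group

n = (z_α + z_β)² · [p₁(1−p₁) + p₂(1−p₂)] / (p₁ − p₂)²
  = (2.326 + 1.282)² · (0.27·0.73 + 0.33·0.67) / (-0.06)²
  = (3.608)² · (0.1971 + 0.2211) / 0.0036
  = 13.0177 · 0.4182 / 0.0036
  = 1512.22
Round up → n = 1513 per group.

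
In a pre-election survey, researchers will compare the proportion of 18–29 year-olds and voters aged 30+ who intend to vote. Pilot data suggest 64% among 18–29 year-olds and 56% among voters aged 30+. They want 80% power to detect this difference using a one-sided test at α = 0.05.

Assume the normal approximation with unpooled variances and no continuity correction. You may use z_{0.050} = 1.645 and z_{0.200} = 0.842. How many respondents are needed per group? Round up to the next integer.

n = (z_α + z_β)² · [p₁(1−p₁) + p₂(1−p₂)] / (p₁ − p₂)²
  = (1.645 + 0.842)² · (0.64·0.36 + 0.56·0.44) / (0.08)²
  = (2.487)² · (0.2304 + 0.2464) / 0.0064
  = 6.1852 · 0.4768 / 0.0064
  = 460.80
Round up → n = 461 per group.

n = 461 per group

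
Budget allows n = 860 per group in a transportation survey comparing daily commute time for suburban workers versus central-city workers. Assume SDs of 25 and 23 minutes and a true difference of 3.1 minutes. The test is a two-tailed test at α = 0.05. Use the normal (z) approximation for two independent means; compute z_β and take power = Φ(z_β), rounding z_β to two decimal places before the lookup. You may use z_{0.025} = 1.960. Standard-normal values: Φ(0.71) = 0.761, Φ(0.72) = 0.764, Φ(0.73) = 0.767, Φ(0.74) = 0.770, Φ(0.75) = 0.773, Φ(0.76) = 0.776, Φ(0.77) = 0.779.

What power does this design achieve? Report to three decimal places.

z_β = δ·√(n/(σ₁²+σ₂²)) − z_{α/2}
    = 3.1 · √(860/1154) − 1.960
    = 3.1 · 0.86327 − 1.960
    = 2.6761 − 1.960 = 0.7161 → 0.72
Power = Φ(0.72) = 0.764.

Power ≈ 0.764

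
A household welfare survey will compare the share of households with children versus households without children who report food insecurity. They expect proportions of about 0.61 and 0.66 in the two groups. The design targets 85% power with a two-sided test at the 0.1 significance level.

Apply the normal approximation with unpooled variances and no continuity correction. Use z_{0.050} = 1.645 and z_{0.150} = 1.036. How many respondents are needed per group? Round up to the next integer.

n = 1330 per group

n = (z_{α/2} + z_β)² · [p₁(1−p₁) + p₂(1−p₂)] / (p₁ − p₂)²
  = (1.645 + 1.036)² · (0.61·0.39 + 0.66·0.34) / (-0.05)²
  = (2.681)² · (0.2379 + 0.2244) / 0.0025
  = 7.1878 · 0.4623 / 0.0025
  = 1329.16
Round up → n = 1330 per group.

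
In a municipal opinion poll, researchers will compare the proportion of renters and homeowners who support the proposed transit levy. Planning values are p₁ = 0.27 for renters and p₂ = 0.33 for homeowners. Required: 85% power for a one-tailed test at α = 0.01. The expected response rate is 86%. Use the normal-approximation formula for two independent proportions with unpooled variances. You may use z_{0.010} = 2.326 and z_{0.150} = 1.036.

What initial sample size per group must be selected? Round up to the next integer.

n = 1527 per group

n = (z_α + z_β)² · [p₁(1−p₁) + p₂(1−p₂)] / (p₁ − p₂)²
  = (2.326 + 1.036)² · (0.27·0.73 + 0.33·0.67) / (-0.06)²
  = (3.362)² · (0.1971 + 0.2211) / 0.0036
  = 11.3030 · 0.4182 / 0.0036
  = 1313.04
Adjust for 86% response: 1313.04 / 0.86 = 1526.79.
Round up → n = 1527 per group.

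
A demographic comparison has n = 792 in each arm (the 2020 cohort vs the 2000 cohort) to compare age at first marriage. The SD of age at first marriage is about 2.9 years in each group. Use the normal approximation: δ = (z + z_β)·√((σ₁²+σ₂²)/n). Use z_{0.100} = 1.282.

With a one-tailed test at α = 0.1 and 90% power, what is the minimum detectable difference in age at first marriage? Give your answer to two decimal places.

Minimum detectable difference ≈ 0.37 years

δ = (z_α + z_β) · √((σ₁²+σ₂²)/n)
  = (1.282 + 1.282) · √(16.82/792)
  = 2.564 · √0.02124
  = 2.564 · 0.1457
  = 0.3737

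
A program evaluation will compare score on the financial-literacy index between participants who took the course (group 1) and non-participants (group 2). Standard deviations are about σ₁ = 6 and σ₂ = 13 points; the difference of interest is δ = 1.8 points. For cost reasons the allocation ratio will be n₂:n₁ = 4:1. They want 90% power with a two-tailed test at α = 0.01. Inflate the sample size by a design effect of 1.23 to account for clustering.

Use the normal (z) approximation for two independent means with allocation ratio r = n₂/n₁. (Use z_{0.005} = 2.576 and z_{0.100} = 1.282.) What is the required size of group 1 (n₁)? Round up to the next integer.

n₁ = (z_{α/2} + z_β)² · (σ₁² + σ₂²/r) / δ²
   = (2.576 + 1.282)² · (6² + 13²/4) / 1.8²
   = 14.8842 · (36 + 42.25) / 3.24
   = 14.8842 · 78.25 / 3.24
   = 359.47
Design effect: 1.23 × 359.47 = 442.15.
Round up → n₁ = 443; n₂ = r·n₁ = 4 × 443 = 1772.

n₁ = 443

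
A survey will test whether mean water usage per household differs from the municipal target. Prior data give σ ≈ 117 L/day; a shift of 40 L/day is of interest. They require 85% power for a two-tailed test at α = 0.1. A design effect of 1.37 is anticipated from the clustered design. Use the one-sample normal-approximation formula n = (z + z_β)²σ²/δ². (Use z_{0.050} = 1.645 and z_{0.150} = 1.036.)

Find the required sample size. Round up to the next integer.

n = (z_{α/2} + z_β)² · σ² / δ²
  = (1.645 + 1.036)² · 117² / 40²
  = 7.1878 · 13689 / 1600
  = 61.50
Design effect: 1.37 × 61.50 = 84.25.
Round up → n = 85.

n = 85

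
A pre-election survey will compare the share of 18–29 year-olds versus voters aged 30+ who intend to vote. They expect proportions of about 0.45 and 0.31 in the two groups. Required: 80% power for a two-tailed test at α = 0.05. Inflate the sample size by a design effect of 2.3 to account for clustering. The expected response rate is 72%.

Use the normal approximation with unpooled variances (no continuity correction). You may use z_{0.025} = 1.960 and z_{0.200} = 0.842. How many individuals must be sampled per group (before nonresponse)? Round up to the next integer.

n = (z_{α/2} + z_β)² · [p₁(1−p₁) + p₂(1−p₂)] / (p₁ − p₂)²
  = (1.960 + 0.842)² · (0.45·0.55 + 0.31·0.69) / (0.14)²
  = (2.802)² · (0.2475 + 0.2139) / 0.0196
  = 7.8512 · 0.4614 / 0.0196
  = 184.82
Design effect: 2.3 × 184.82 = 425.09.
Adjust for 72% response: 425.09 / 0.72 = 590.41.
Round up → n = 591 per group.

n = 591 per group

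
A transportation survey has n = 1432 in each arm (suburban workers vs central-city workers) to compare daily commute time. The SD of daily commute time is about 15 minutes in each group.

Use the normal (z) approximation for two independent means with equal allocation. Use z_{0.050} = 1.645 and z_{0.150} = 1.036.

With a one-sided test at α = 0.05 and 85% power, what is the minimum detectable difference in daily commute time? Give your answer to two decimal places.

δ = (z_α + z_β) · √((σ₁²+σ₂²)/n)
  = (1.645 + 1.036) · √(450/1432)
  = 2.681 · √0.31425
  = 2.681 · 0.5606
  = 1.5029

Minimum detectable difference ≈ 1.50 minutes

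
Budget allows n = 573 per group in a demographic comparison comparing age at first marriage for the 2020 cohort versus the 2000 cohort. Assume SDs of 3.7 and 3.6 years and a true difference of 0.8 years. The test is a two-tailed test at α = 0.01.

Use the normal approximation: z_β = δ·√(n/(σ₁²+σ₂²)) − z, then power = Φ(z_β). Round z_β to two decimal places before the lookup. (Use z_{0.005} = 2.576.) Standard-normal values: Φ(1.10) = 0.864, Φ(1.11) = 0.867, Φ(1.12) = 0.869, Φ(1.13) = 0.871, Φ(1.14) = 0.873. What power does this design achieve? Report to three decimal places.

Power ≈ 0.871

z_β = δ·√(n/(σ₁²+σ₂²)) − z_{α/2}
    = 0.8 · √(573/26.65) − 2.576
    = 0.8 · 4.63691 − 2.576
    = 3.7095 − 2.576 = 1.1335 → 1.13
Power = Φ(1.13) = 0.871.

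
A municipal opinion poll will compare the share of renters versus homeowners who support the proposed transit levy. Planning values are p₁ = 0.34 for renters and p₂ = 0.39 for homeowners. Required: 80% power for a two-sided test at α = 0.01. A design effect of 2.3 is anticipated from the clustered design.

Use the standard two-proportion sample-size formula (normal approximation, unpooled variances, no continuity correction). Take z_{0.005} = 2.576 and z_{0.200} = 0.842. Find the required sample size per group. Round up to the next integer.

n = (z_{α/2} + z_β)² · [p₁(1−p₁) + p₂(1−p₂)] / (p₁ − p₂)²
  = (2.576 + 0.842)² · (0.34·0.66 + 0.39·0.61) / (-0.05)²
  = (3.418)² · (0.2244 + 0.2379) / 0.0025
  = 11.6827 · 0.4623 / 0.0025
  = 2160.37
Design effect: 2.3 × 2160.37 = 4968.85.
Round up → n = 4969 per group.

n = 4969 per group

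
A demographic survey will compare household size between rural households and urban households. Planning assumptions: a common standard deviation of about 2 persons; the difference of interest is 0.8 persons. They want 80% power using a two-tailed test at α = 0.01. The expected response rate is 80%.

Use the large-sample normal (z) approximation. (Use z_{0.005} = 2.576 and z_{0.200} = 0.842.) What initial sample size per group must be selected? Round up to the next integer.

n = (z_{α/2} + z_β)² · (σ₁² + σ₂²) / δ²
  = (2.576 + 0.842)² · (2·2² = 8) / 0.8²
  = 11.6827 · 8 / 0.64
  = 146.03
Adjust for 80% response: 146.03 / 0.80 = 182.54.
Round up → n = 183 per group.

n = 183 per group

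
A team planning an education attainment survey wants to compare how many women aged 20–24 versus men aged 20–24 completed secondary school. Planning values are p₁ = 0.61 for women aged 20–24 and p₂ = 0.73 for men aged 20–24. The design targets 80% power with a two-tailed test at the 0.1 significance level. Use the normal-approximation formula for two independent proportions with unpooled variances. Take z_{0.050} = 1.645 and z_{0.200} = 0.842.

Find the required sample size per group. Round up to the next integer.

n = 187 per group

n = (z_{α/2} + z_β)² · [p₁(1−p₁) + p₂(1−p₂)] / (p₁ − p₂)²
  = (1.645 + 0.842)² · (0.61·0.39 + 0.73·0.27) / (-0.12)²
  = (2.487)² · (0.2379 + 0.1971) / 0.0144
  = 6.1852 · 0.4350 / 0.0144
  = 186.84
Round up → n = 187 per group.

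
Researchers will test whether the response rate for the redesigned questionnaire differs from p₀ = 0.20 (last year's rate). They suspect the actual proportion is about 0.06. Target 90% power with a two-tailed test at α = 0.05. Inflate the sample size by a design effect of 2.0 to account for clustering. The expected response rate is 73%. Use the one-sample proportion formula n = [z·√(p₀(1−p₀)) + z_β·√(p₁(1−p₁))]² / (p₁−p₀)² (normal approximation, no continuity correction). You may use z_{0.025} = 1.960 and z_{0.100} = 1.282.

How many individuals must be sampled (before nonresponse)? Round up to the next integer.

n = [z_{α/2}·√(p₀q₀) + z_β·√(p₁q₁)]² / (p₁ − p₀)²
  = [1.960·√(0.20·0.80) + 1.282·√(0.06·0.94)]² / (-0.14)²
  = [1.960·0.4000 + 1.282·0.2375]² / 0.0196
  = [1.0885]² / 0.0196
  = 60.45
Design effect: 2.0 × 60.45 = 120.89.
Adjust for 73% response: 120.89 / 0.73 = 165.61.
Round up → n = 166.

n = 166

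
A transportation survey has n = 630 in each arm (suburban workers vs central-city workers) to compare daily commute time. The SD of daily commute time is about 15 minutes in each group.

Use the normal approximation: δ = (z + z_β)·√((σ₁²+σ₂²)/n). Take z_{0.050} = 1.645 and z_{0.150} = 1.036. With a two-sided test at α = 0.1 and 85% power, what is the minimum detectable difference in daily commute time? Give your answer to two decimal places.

δ = (z_{α/2} + z_β) · √((σ₁²+σ₂²)/n)
  = (1.645 + 1.036) · √(450/630)
  = 2.681 · √0.71429
  = 2.681 · 0.8452
  = 2.2659

Minimum detectable difference ≈ 2.27 minutes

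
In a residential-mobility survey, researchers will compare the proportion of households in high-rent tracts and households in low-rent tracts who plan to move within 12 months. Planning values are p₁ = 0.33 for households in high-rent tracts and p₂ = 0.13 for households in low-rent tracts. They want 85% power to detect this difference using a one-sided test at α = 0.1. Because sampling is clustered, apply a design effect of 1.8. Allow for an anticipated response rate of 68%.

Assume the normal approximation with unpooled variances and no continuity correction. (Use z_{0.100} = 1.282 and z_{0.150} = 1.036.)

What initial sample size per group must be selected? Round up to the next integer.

n = (z_α + z_β)² · [p₁(1−p₁) + p₂(1−p₂)] / (p₁ − p₂)²
  = (1.282 + 1.036)² · (0.33·0.67 + 0.13·0.87) / (0.20)²
  = (2.318)² · (0.2211 + 0.1131) / 0.0400
  = 5.3731 · 0.3342 / 0.0400
  = 44.89
Design effect: 1.8 × 44.89 = 80.81.
Adjust for 68% response: 80.81 / 0.68 = 118.83.
Round up → n = 119 per group.

n = 119 per group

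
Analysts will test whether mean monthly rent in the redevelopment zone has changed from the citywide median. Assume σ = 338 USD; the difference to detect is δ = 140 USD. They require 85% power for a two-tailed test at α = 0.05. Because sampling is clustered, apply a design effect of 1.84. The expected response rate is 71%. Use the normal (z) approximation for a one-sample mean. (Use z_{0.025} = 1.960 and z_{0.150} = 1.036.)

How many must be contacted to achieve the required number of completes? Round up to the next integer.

n = (z_{α/2} + z_β)² · σ² / δ²
  = (1.960 + 1.036)² · 338² / 140²
  = 8.9760 · 114244 / 19600
  = 52.32
Design effect: 1.84 × 52.32 = 96.27.
Adjust for 71% response: 96.27 / 0.71 = 135.59.
Round up → n = 136.

n = 136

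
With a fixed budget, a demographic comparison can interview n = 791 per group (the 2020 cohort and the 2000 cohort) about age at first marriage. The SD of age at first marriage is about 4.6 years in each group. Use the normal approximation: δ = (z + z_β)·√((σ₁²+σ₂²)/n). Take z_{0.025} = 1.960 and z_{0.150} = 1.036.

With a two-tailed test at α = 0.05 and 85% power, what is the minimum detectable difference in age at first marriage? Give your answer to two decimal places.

δ = (z_{α/2} + z_β) · √((σ₁²+σ₂²)/n)
  = (1.960 + 1.036) · √(42.32/791)
  = 2.996 · √0.0535
  = 2.996 · 0.2313
  = 0.6930

Minimum detectable difference ≈ 0.69 years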